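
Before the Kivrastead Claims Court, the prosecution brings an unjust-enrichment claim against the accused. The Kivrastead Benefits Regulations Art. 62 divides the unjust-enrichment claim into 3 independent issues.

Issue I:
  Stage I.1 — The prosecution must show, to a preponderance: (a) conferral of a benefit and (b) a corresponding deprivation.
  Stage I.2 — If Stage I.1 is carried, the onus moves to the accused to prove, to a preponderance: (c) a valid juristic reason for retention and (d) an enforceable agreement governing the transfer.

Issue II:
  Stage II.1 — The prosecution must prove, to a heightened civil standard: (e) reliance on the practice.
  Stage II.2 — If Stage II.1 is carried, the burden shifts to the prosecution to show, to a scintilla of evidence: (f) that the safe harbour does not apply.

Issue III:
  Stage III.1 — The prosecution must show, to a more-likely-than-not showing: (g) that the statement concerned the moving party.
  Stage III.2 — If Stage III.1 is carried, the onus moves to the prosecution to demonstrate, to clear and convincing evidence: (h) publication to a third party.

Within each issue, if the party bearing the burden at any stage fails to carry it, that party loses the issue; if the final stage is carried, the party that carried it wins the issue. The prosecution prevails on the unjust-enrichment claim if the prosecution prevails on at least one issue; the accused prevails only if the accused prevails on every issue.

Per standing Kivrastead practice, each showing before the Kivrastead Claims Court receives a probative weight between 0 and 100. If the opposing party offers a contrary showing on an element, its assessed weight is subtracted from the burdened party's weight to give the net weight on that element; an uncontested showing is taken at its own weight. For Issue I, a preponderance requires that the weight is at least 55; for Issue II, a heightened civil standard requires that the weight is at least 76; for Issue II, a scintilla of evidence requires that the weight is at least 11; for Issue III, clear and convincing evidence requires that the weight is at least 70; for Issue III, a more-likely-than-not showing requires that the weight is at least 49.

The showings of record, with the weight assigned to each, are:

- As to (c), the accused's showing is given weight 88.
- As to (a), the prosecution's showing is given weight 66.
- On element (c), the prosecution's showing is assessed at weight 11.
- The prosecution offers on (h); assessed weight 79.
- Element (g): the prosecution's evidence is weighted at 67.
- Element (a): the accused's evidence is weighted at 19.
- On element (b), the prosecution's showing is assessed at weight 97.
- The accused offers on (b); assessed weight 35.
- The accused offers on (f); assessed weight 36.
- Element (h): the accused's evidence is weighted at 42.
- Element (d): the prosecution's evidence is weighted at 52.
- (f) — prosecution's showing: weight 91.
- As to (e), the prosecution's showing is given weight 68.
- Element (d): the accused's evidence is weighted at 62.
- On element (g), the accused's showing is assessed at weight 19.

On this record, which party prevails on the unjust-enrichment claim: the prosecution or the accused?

— Issue I —
Stage I.1 — burden on prosecution; standard: a preponderance (weight is at least 55).
    (a): 66 − 19 = 47 < 55 [not met]
    (b): 97 − 35 = 62 ≥ 55 [met]
  Stage I.1 not carried; the prosecution fails its burden.
So the accused prevails on this issue.
— Issue II —
Stage II.1 — burden on prosecution; standard: a heightened civil standard (weight is at least 76).
    (e): 68 < 76 [not met]
  The prosecution does not carry Stage II.1.
The analysis ends at Stage II.1; the accused prevails on this issue.
— Issue III —
At Stage III.1 the prosecution must meet a more-likely-than-not showing (weight is at least 49): on (g) the weight is 67 less the opposing 19 gives net 48, which does not reach 49, so (g) does not meet the standard.
  The prosecution does not carry Stage III.1.
The accused prevails on this issue.
Per-issue: Issue I → accused; Issue II → accused; Issue III → accused. The prosecution must prevail on at least one issue; overall, the accused prevails.

accused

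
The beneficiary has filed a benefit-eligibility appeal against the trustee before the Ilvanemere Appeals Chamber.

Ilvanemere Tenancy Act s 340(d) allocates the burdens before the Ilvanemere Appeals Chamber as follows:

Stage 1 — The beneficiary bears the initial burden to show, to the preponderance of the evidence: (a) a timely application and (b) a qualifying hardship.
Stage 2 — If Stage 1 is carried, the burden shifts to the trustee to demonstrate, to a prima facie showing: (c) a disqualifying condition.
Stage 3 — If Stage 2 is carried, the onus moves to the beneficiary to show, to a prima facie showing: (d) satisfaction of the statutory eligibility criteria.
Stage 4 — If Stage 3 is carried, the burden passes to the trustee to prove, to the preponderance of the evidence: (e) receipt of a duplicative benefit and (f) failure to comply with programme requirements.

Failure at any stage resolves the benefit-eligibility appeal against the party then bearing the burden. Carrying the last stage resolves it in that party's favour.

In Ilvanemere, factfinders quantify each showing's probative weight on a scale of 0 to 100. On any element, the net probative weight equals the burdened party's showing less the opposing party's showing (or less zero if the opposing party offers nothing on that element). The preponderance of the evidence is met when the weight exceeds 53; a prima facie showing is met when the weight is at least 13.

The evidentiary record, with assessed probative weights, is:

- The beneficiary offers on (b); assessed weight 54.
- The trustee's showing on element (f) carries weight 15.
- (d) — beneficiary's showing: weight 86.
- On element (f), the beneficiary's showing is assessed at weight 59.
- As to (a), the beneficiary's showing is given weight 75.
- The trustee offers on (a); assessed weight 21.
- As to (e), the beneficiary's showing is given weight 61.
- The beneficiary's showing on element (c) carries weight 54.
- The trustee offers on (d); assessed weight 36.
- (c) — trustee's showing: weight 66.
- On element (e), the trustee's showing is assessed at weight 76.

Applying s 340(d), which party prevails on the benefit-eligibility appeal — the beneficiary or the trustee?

Stage 1 (beneficiary, the preponderance of the evidence, weight exceeds 53): (a) net 75−21=54 > 53 — meets; (b) 54 > 53 — meets.
  The beneficiary carries Stage 1; the trustee now bears the burden.
Stage 2 (trustee, a prima facie showing, weight is at least 13): (c) net 66−54=12 < 13 — fails.
  Not every element is met, so the trustee fails to carry Stage 2.
The beneficiary prevails.

beneficiary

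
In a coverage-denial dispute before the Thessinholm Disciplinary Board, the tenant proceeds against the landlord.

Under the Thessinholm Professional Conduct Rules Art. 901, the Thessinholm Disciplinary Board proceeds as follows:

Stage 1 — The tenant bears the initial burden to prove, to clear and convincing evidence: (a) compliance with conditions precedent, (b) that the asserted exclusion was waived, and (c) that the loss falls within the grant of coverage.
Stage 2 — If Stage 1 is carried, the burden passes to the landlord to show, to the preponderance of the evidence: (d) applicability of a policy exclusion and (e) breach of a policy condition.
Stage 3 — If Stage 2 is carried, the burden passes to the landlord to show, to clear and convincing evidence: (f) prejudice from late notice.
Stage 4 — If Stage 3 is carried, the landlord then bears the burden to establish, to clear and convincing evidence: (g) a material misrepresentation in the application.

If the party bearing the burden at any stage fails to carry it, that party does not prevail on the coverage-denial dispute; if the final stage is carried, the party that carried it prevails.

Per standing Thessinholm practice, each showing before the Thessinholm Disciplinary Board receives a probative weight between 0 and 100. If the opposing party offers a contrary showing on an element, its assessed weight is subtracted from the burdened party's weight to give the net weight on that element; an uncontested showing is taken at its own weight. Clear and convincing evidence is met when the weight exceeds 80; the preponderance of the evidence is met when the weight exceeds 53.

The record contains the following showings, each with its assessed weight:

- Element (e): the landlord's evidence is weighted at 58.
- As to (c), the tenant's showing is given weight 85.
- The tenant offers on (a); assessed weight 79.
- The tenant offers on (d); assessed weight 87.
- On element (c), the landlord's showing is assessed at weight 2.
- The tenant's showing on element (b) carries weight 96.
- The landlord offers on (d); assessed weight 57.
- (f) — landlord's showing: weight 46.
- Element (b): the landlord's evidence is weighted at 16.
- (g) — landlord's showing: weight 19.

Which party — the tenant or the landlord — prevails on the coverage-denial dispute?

At Stage 1 the tenant must meet clear and convincing evidence (weight exceeds 80): on (a) the weight is 79, ≤ 80, so (a) does not meet the standard; on (b) the weight is 96 less the opposing 16 gives net 80, which does not exceed 80, so (b) does not meet the standard; on (c) the weight is 85 less the opposing 2 gives net 83, > 80, so (c) meets the standard.
  Not every element is met, so the tenant fails to carry Stage 1.
The analysis ends at Stage 1; the landlord prevails.

landlord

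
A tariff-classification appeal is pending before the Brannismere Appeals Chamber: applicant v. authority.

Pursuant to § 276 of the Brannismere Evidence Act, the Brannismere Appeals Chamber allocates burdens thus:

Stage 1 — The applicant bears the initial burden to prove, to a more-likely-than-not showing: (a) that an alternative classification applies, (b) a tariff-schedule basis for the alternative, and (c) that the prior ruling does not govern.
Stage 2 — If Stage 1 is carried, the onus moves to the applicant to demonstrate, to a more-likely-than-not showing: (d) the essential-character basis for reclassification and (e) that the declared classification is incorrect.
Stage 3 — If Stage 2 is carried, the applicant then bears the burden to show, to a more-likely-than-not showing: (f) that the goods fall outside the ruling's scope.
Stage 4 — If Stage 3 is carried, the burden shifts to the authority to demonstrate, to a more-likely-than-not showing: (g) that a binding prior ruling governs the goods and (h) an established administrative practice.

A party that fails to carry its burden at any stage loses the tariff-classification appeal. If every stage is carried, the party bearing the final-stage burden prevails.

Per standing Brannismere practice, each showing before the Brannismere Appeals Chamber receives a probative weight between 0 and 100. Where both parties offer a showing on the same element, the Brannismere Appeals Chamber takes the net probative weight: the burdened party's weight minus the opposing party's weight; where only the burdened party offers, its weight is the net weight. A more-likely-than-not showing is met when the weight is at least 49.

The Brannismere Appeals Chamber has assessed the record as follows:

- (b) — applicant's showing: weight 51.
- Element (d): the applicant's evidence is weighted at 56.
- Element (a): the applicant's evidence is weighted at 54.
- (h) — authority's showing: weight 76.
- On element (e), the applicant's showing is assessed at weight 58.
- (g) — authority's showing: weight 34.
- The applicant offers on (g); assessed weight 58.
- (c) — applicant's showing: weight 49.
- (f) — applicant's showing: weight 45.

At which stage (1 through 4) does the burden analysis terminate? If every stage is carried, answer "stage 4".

Stage 1 — burden on applicant; standard: a more-likely-than-not showing (weight is at least 49).
    (a): 54 ≥ 49 [met]
    (b): 51 ≥ 49 [met]
    (c): 49 ≥ 49 [met]
  All elements met. The applicant retains the burden for Stage 2.
Stage 2 — burden on applicant; standard: a more-likely-than-not showing (weight is at least 49).
    (d): 56 ≥ 49 [met]
    (e): 58 ≥ 49 [met]
  All elements met. The applicant retains the burden for Stage 3.
Stage 3 — burden on applicant; standard: a more-likely-than-not showing (weight is at least 49).
    (f): 45 < 49 [not met]
  Stage 3 not carried; the applicant fails its burden.
The authority prevails.

stage 3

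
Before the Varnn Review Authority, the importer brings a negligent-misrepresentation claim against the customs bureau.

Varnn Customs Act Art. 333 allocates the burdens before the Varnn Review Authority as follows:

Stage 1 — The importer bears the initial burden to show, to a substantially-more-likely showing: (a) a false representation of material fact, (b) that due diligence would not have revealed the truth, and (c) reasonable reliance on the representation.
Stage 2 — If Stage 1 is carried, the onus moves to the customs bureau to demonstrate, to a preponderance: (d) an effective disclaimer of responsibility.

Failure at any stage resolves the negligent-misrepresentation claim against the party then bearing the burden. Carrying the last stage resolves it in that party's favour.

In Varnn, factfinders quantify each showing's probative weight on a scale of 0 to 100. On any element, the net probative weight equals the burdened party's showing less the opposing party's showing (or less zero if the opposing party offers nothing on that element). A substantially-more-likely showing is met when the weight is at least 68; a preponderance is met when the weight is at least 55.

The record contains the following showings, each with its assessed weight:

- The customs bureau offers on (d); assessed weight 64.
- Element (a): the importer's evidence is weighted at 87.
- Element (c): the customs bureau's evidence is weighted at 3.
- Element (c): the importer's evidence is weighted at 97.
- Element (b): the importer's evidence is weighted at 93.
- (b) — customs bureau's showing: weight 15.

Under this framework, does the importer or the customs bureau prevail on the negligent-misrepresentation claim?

customs bureau

At Stage 1 the importer must meet a substantially-more-likely showing (weight is at least 68): on (a) the weight is 87, ≥ 68, so (a) meets the standard; on (b) the weight is 93 less the opposing 15 gives net 78, ≥ 68, so (b) meets the standard; on (c) the weight is 97 less the opposing 3 gives net 94, which does reach 68, so (c) meets the standard.
  Stage 1 carried; the burden shifts to the customs bureau.
At Stage 2 the customs bureau must meet a preponderance (weight is at least 55): on (d) the weight is 64, which does reach 55, so (d) meets the standard.
  The customs bureau carries the last stage.
With every stage satisfied, the customs bureau prevails.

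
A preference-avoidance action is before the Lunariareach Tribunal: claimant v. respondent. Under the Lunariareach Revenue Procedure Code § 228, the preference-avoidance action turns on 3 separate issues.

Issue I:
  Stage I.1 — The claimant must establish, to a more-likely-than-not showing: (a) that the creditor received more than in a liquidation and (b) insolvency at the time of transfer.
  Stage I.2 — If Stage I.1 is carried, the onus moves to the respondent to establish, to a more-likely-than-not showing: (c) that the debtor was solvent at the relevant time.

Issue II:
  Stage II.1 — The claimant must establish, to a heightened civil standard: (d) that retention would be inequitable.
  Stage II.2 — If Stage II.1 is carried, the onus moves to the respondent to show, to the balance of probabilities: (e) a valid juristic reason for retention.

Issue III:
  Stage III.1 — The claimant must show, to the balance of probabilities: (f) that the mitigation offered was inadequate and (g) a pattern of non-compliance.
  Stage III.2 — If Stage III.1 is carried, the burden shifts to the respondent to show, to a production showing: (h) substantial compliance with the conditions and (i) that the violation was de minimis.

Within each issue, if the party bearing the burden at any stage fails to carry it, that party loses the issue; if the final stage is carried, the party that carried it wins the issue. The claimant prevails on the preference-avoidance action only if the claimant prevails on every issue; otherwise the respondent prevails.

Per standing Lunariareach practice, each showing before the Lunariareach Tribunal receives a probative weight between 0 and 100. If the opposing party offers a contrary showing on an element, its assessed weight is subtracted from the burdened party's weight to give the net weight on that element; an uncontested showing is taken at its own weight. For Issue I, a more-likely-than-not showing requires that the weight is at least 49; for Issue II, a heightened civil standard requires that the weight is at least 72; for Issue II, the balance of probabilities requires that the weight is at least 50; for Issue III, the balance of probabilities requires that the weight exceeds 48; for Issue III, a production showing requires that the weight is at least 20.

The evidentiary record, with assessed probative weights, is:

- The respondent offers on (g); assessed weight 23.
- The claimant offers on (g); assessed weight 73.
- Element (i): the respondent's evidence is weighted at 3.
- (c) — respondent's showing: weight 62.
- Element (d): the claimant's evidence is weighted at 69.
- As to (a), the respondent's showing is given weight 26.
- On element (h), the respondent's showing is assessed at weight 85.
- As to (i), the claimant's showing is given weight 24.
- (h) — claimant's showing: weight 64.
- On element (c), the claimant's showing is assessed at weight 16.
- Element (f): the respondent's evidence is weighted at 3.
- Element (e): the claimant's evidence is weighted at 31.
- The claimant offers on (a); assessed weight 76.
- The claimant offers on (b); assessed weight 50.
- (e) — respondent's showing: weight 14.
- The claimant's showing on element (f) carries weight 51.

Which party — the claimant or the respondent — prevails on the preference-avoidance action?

respondent

— Issue I —
Stage I.1 (claimant, a more-likely-than-not showing, weight is at least 49): (a) net 76−26=50 ≥ 49 — meets; (b) 50 ≥ 49 — meets.
  All elements met. The burden passes to the respondent.
Stage I.2 (respondent, a more-likely-than-not showing, weight is at least 49): (c) net 62−16=46 < 49 — fails.
  The respondent does not carry Stage I.2.
So the claimant prevails on this issue.
— Issue II —
At Stage II.1 the claimant must meet a heightened civil standard (weight is at least 72): on (d) the weight is 69, < 72, so (d) does not meet the standard.
  Not every element is met, so the claimant fails to carry Stage II.1.
The respondent prevails on this issue.
— Issue III —
Stage III.1 — burden on claimant; standard: the balance of probabilities (weight exceeds 48).
    (f): 51 − 3 = 48 ≤ 48 [not met]
    (g): 73 − 23 = 50 > 48 [met]
  Not every element is met, so the claimant fails to carry Stage III.1.
The respondent prevails on this issue.
Per-issue: Issue I → claimant; Issue II → respondent; Issue III → respondent. The claimant must prevail on every issue; overall, the respondent prevails.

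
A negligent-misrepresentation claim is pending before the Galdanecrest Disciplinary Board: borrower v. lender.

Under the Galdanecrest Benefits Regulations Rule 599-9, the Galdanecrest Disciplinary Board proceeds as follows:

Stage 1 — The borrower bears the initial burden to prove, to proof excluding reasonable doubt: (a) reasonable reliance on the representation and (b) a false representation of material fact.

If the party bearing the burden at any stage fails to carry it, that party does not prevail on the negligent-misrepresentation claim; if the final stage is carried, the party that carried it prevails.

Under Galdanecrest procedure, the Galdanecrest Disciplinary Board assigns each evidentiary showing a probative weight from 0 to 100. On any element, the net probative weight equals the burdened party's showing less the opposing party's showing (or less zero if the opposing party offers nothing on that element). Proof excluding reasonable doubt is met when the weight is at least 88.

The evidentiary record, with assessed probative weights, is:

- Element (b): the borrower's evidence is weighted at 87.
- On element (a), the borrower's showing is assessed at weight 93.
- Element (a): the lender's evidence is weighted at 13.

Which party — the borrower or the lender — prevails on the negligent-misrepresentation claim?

lender

Stage 1 — burden on borrower; standard: proof excluding reasonable doubt (weight is at least 88).
    (a): 93 − 13 = 80 < 88 [not met]
    (b): 87 < 88 [not met]
  Not every element is met, so the borrower fails to carry Stage 1.
The analysis ends at Stage 1; the lender prevails.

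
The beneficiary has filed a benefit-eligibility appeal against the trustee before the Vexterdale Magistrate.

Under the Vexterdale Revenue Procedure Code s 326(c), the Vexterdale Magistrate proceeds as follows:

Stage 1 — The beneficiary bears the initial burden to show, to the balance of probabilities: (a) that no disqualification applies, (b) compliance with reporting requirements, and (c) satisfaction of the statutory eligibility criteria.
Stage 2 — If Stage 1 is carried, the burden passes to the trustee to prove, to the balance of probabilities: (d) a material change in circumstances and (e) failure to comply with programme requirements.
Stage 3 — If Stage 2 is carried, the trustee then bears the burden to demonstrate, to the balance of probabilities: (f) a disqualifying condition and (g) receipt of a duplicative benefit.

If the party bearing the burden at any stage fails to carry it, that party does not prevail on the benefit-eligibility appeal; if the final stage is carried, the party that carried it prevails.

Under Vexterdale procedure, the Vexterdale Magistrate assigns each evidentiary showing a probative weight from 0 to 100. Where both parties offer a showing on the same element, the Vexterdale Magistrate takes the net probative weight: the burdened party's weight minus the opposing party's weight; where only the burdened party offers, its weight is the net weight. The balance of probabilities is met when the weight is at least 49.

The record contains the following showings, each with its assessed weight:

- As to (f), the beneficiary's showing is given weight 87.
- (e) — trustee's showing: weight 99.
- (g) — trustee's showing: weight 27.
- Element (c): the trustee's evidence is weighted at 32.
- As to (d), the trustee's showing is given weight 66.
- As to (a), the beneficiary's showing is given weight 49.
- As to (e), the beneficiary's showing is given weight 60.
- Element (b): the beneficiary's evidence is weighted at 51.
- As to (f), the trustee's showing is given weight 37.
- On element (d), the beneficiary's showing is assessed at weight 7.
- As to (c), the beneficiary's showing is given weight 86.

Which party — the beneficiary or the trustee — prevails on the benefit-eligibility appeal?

beneficiary

Stage 1 (beneficiary, the balance of probabilities, weight is at least 49): (a) 49 ≥ 49 — meets; (b) 51 ≥ 49 — meets; (c) net 86−32=54 ≥ 49 — meets.
  Stage 1 is satisfied; the onus moves to the trustee.
Stage 2 (trustee, the balance of probabilities, weight is at least 49): (d) net 66−7=59 ≥ 49 — meets; (e) net 99−60=39 < 49 — fails.
  Stage 2 not carried; the trustee fails its burden.
So the beneficiary prevails.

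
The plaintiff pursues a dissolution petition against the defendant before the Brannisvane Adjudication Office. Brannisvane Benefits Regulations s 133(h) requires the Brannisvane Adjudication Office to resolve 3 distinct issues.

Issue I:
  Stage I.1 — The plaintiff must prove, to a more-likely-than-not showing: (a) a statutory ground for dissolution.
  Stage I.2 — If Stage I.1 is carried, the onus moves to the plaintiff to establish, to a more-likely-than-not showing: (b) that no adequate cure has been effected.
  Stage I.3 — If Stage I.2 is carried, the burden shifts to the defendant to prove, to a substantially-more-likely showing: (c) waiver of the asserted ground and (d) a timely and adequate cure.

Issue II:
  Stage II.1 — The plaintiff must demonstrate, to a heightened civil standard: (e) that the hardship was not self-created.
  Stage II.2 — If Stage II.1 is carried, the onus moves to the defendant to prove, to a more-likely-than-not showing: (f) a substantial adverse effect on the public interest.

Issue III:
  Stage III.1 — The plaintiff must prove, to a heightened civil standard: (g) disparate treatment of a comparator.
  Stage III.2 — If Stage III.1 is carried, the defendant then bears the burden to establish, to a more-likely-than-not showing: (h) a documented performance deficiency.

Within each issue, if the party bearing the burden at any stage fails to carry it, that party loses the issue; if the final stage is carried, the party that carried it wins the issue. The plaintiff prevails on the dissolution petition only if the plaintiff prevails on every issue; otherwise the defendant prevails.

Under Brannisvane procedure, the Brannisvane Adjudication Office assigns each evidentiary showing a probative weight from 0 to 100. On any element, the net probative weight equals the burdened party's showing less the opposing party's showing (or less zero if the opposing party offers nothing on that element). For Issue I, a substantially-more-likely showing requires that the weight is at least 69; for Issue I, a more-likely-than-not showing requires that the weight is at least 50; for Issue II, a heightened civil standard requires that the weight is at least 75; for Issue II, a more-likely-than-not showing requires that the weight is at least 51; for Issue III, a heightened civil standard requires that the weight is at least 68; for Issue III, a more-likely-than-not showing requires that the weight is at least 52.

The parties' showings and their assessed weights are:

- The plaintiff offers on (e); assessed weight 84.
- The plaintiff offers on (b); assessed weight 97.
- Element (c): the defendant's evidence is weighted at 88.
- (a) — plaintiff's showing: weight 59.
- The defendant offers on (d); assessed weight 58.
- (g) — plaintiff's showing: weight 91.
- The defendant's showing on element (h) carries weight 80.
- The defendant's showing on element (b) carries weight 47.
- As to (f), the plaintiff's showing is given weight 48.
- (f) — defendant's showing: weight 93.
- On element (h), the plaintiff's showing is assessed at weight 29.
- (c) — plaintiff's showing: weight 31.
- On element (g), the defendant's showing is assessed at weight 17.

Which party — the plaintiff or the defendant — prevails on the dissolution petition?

— Issue I —
Stage I.1 — burden on plaintiff; standard: a more-likely-than-not showing (weight is at least 50).
    (a): 59 ≥ 50 [met]
  All elements met. The plaintiff retains the burden for Stage I.2.
Stage I.2 — burden on plaintiff; standard: a more-likely-than-not showing (weight is at least 50).
    (b): 97 − 47 = 50 ≥ 50 [met]
  Stage I.2 is satisfied; the onus moves to the defendant.
Stage I.3 — burden on defendant; standard: a substantially-more-likely showing (weight is at least 69).
    (c): 88 − 31 = 57 < 69 [not met]
    (d): 58 < 69 [not met]
  The defendant does not carry Stage I.3.
So the plaintiff prevails on this issue.
— Issue II —
Stage II.1 (plaintiff, a heightened civil standard, weight is at least 75): (e) 84 ≥ 75 — meets.
  Stage II.1 is satisfied; the onus moves to the defendant.
Stage II.2 (defendant, a more-likely-than-not showing, weight is at least 51): (f) net 93−48=45 < 51 — fails.
  Stage II.2 not carried; the defendant fails its burden.
The plaintiff prevails on this issue.
— Issue III —
At Stage III.1 the plaintiff must meet a heightened civil standard (weight is at least 68): on (g) the weight is 91 less the opposing 17 gives net 74, ≥ 68, so (g) meets the standard.
  Stage III.1 is satisfied; the onus moves to the defendant.
At Stage III.2 the defendant must meet a more-likely-than-not showing (weight is at least 52): on (h) the weight is 80 less the opposing 29 gives net 51, which does not reach 52, so (h) does not meet the standard.
  The defendant does not carry Stage III.2.
The plaintiff prevails on this issue.
Per-issue: Issue I → plaintiff; Issue II → plaintiff; Issue III → plaintiff. The plaintiff must prevail on every issue; overall, the plaintiff prevails.

plaintiff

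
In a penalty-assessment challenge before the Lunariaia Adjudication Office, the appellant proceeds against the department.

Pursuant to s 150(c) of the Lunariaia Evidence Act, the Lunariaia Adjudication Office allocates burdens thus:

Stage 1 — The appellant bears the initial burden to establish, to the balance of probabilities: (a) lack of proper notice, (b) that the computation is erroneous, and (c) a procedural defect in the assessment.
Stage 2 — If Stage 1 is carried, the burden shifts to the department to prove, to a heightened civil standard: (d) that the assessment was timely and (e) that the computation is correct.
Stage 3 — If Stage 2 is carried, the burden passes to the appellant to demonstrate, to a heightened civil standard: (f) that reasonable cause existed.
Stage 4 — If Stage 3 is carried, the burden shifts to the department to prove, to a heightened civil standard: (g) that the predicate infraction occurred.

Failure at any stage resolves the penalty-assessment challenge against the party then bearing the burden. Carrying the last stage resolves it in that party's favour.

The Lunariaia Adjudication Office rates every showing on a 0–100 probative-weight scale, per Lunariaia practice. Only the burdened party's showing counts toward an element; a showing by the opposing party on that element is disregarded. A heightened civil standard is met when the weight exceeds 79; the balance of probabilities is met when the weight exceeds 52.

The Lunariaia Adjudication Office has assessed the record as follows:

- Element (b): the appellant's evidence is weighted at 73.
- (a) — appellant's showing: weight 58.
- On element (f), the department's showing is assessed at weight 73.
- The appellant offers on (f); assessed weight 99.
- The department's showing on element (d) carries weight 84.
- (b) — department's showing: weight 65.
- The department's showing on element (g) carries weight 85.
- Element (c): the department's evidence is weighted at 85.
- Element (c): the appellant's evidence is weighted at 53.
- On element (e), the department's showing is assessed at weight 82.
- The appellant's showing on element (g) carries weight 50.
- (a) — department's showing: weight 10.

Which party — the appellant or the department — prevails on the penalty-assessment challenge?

At Stage 1 the appellant must meet the balance of probabilities (weight exceeds 52): on (a) the weight is 58 (the department's 10 is given no effect), > 52, so (a) meets the standard; on (b) the weight is 73 (the department's 65 is given no effect), which does exceed 52, so (b) meets the standard; on (c) the weight is 53 (the department's 85 is given no effect), > 52, so (c) meets the standard.
  Stage 1 carried; the burden shifts to the department.
At Stage 2 the department must meet a heightened civil standard (weight exceeds 79): on (d) the weight is 84, > 79, so (d) meets the standard; on (e) the weight is 82, > 79, so (e) meets the standard.
  All elements met. The burden passes to the appellant.
At Stage 3 the appellant must meet a heightened civil standard (weight exceeds 79): on (f) the weight is 99 (the department's 73 is given no effect), > 79, so (f) meets the standard.
  Stage 3 is satisfied; the onus moves to the department.
At Stage 4 the department must meet a heightened civil standard (weight exceeds 79): on (g) the weight is 85 (the appellant's 50 is given no effect), which does exceed 79, so (g) meets the standard.
  Stage 4 carried; the final stage is satisfied.
Every stage carried; the department prevails.

department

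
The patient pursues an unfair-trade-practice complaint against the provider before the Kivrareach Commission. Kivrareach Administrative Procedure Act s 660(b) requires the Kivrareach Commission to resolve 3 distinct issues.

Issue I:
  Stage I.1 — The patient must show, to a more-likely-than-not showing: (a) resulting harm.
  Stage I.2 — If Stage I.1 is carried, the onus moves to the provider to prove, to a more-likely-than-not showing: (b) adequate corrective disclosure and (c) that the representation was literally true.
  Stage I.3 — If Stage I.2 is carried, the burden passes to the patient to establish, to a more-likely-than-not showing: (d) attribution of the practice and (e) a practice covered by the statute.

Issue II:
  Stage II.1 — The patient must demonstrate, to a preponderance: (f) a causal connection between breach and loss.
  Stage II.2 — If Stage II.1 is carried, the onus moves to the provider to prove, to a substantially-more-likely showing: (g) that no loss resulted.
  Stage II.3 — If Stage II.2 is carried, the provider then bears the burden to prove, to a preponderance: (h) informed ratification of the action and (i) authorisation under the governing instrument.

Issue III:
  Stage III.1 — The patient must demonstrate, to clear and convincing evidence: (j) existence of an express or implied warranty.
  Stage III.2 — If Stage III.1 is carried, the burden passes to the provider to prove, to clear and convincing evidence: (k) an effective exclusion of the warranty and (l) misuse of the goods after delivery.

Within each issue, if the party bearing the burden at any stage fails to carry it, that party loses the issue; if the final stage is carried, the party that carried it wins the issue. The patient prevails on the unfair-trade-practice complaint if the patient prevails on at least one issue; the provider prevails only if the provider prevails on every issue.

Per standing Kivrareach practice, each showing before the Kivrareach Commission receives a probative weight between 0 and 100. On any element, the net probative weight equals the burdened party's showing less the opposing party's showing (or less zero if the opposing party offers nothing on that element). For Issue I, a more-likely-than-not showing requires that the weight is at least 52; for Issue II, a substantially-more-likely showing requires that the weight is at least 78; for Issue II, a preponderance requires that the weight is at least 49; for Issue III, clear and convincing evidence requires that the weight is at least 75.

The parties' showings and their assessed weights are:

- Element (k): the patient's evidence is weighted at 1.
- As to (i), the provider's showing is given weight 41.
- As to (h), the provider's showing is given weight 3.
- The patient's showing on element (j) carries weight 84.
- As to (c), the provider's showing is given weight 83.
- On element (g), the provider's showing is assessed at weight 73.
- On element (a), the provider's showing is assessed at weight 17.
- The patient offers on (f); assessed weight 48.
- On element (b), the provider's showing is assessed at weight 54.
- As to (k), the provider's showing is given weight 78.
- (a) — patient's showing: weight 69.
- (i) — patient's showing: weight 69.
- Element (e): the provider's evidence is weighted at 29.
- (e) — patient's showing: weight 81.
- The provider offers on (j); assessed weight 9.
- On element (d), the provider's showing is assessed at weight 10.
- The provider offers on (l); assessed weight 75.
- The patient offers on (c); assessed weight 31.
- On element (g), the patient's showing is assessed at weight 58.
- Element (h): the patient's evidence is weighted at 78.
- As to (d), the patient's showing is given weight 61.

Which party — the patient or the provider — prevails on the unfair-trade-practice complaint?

— Issue I —
Stage I.1 — burden on patient; standard: a more-likely-than-not showing (weight is at least 52).
    (a): 69 − 17 = 52 ≥ 52 [met]
  The patient carries Stage I.1; the provider now bears the burden.
Stage I.2 — burden on provider; standard: a more-likely-than-not showing (weight is at least 52).
    (b): 54 ≥ 52 [met]
    (c): 83 − 31 = 52 ≥ 52 [met]
  Stage I.2 carried; the burden shifts to the patient.
Stage I.3 — burden on patient; standard: a more-likely-than-not showing (weight is at least 52).
    (d): 61 − 10 = 51 < 52 [not met]
    (e): 81 − 29 = 52 ≥ 52 [met]
  The patient does not carry Stage I.3.
The provider prevails on this issue.
— Issue II —
At Stage II.1 the patient must meet a preponderance (weight is at least 49): on (f) the weight is 48, which does not reach 49, so (f) does not meet the standard.
  Not every element is met, so the patient fails to carry Stage II.1.
So the provider prevails on this issue.
— Issue III —
Stage III.1 — burden on patient; standard: clear and convincing evidence (weight is at least 75).
    (j): 84 − 9 = 75 ≥ 75 [met]
  All elements met. The burden passes to the provider.
Stage III.2 — burden on provider; standard: clear and convincing evidence (weight is at least 75).
    (k): 78 − 1 = 77 ≥ 75 [met]
    (l): 75 ≥ 75 [met]
  Stage III.2 carried; the final stage is satisfied.
Every stage carried; the provider prevails on this issue.
Per-issue: Issue I → provider; Issue II → provider; Issue III → provider. The patient must prevail on at least one issue; overall, the provider prevails.

provider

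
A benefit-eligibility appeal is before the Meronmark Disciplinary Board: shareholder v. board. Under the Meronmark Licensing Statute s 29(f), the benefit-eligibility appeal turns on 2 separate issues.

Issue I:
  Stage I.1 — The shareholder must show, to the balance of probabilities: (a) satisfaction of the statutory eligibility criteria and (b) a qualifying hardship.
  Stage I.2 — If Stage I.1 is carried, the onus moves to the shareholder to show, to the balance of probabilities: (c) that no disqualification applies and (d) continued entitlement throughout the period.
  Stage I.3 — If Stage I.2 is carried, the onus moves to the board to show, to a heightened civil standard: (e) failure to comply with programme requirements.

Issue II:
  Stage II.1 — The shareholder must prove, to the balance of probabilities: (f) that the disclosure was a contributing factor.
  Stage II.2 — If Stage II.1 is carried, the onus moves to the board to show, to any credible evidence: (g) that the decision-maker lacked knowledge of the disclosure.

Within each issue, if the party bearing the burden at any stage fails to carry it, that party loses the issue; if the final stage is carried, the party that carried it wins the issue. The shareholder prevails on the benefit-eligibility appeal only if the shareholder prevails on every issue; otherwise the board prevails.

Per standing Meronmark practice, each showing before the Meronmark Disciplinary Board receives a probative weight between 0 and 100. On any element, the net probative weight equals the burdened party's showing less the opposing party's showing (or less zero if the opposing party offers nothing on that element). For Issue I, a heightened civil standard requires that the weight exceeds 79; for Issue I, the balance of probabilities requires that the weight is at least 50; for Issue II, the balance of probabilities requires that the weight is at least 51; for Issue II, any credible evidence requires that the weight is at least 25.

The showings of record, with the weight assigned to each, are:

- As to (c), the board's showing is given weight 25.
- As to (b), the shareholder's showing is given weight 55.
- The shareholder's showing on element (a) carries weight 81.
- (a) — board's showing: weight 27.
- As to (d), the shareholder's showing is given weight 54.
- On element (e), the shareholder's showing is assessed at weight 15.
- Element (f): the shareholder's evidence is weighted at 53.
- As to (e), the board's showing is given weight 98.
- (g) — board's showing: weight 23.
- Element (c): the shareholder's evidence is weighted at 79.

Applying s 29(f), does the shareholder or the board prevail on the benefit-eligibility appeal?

— Issue I —
Stage I.1 (shareholder, the balance of probabilities, weight is at least 50): (a) net 81−27=54 ≥ 50 — meets; (b) 55 ≥ 50 — meets.
  Stage I.1 carried; the burden remains with the shareholder.
Stage I.2 (shareholder, the balance of probabilities, weight is at least 50): (c) net 79−25=54 ≥ 50 — meets; (d) 54 ≥ 50 — meets.
  Stage I.2 carried; the burden shifts to the board.
Stage I.3 (board, a heightened civil standard, weight exceeds 79): (e) net 98−15=83 > 79 — meets.
  All elements met at the final stage.
With every stage satisfied, the board prevails on this issue.
— Issue II —
Stage II.1 — burden on shareholder; standard: the balance of probabilities (weight is at least 51).
    (f): 53 ≥ 51 [met]
  Stage II.1 carried; the burden shifts to the board.
Stage II.2 — burden on board; standard: any credible evidence (weight is at least 25).
    (g): 23 < 25 [not met]
  Stage II.2 not carried; the board fails its burden.
The shareholder prevails on this issue.
Per-issue: Issue I → board; Issue II → shareholder. The shareholder must prevail on every issue; overall, the board prevails.

board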